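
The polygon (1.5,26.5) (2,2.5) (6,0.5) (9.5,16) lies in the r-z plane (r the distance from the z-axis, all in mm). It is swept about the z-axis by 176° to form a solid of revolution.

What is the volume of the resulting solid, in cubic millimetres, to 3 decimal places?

Volume = 1861.114 mm³

Profile (r,z), 4 vertices: (1.5,26.5) (2,2.5) (6,0.5) (9.5,16)
edge 0: (1.5,26.5)→(2,2.5)  cross = 1.5·2.5 − 2·26.5 = -49.2500; (r_i+r_j)·cross = 3.5·-49.2500 = -172.3750
edge 1: (2,2.5)→(6,0.5)  cross = 2·0.5 − 6·2.5 = -14.0000; (r_i+r_j)·cross = 8·-14.0000 = -112.0000
edge 2: (6,0.5)→(9.5,16)  cross = 6·16 − 9.5·0.5 = 91.2500; (r_i+r_j)·cross = 15.5·91.2500 = 1414.3750
edge 3: (9.5,16)→(1.5,26.5)  cross = 9.5·26.5 − 1.5·16 = 227.7500; (r_i+r_j)·cross = 11·227.7500 = 2505.2500
Σcross = 255.7500 → A = |Σcross|/2 = 127.8750 mm²
Σ(r_i+r_j)·cross = 3635.2500 → first moment M = |Σ|/6 = 605.8750
R_c = M/A = 605.8750/127.8750 = 4.7380 mm
θ = 176° = 3.071779 rad
V = θ·R_c·A = 3.071779·4.7380·127.8750 = 1861.114 mm³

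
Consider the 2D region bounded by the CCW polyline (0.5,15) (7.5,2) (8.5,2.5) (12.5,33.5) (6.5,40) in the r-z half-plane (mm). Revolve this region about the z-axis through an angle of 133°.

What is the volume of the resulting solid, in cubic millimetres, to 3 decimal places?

Volume = 4009.928 mm³

Profile (r,z), 5 vertices: (0.5,15) (7.5,2) (8.5,2.5) (12.5,33.5) (6.5,40)
edge 0: (0.5,15)→(7.5,2)  cross = 0.5·2 − 7.5·15 = -111.5000; (r_i+r_j)·cross = 8·-111.5000 = -892.0000
edge 1: (7.5,2)→(8.5,2.5)  cross = 7.5·2.5 − 8.5·2 = 1.7500; (r_i+r_j)·cross = 16·1.7500 = 28.0000
edge 2: (8.5,2.5)→(12.5,33.5)  cross = 8.5·33.5 − 12.5·2.5 = 253.5000; (r_i+r_j)·cross = 21·253.5000 = 5323.5000
edge 3: (12.5,33.5)→(6.5,40)  cross = 12.5·40 − 6.5·33.5 = 282.2500; (r_i+r_j)·cross = 19·282.2500 = 5362.7500
edge 4: (6.5,40)→(0.5,15)  cross = 6.5·15 − 0.5·40 = 77.5000; (r_i+r_j)·cross = 7·77.5000 = 542.5000
Σcross = 503.5000 → A = |Σcross|/2 = 251.7500 mm²
Σ(r_i+r_j)·cross = 10364.7500 → first moment M = |Σ|/6 = 1727.4583
R_c = M/A = 1727.4583/251.7500 = 6.8618 mm
θ = 133° = 2.321288 rad
V = θ·R_c·A = 2.321288·6.8618·251.7500 = 4009.928 mm³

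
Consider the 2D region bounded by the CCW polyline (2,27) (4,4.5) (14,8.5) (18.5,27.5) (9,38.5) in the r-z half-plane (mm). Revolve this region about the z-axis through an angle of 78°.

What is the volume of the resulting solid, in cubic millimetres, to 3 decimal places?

Volume = 4740.358 mm³

Profile (r,z), 5 vertices: (2,27) (4,4.5) (14,8.5) (18.5,27.5) (9,38.5)
edge 0: (2,27)→(4,4.5)  cross = 2·4.5 − 4·27 = -99.0000; (r_i+r_j)·cross = 6·-99.0000 = -594.0000
edge 1: (4,4.5)→(14,8.5)  cross = 4·8.5 − 14·4.5 = -29.0000; (r_i+r_j)·cross = 18·-29.0000 = -522.0000
edge 2: (14,8.5)→(18.5,27.5)  cross = 14·27.5 − 18.5·8.5 = 227.7500; (r_i+r_j)·cross = 32.5·227.7500 = 7401.8750
edge 3: (18.5,27.5)→(9,38.5)  cross = 18.5·38.5 − 9·27.5 = 464.7500; (r_i+r_j)·cross = 27.5·464.7500 = 12780.6250
edge 4: (9,38.5)→(2,27)  cross = 9·27 − 2·38.5 = 166.0000; (r_i+r_j)·cross = 11·166.0000 = 1826.0000
Σcross = 730.5000 → A = |Σcross|/2 = 365.2500 mm²
Σ(r_i+r_j)·cross = 20892.5000 → first moment M = |Σ|/6 = 3482.0833
R_c = M/A = 3482.0833/365.2500 = 9.5334 mm
θ = 78° = 1.361357 rad
V = θ·R_c·A = 1.361357·9.5334·365.2500 = 4740.358 mm³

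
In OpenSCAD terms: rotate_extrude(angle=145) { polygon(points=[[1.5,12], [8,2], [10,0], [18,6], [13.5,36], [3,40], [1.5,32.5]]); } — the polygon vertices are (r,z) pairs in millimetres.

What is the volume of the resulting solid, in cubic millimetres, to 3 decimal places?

Profile (r,z), 7 vertices: (1.5,12) (8,2) (10,0) (18,6) (13.5,36) (3,40) (1.5,32.5)
edge 0: (1.5,12)→(8,2)  cross = 1.5·2 − 8·12 = -93.0000; (r_i+r_j)·cross = 9.5·-93.0000 = -883.5000
edge 1: (8,2)→(10,0)  cross = 8·0 − 10·2 = -20.0000; (r_i+r_j)·cross = 18·-20.0000 = -360.0000
edge 2: (10,0)→(18,6)  cross = 10·6 − 18·0 = 60.0000; (r_i+r_j)·cross = 28·60.0000 = 1680.0000
edge 3: (18,6)→(13.5,36)  cross = 18·36 − 13.5·6 = 567.0000; (r_i+r_j)·cross = 31.5·567.0000 = 17860.5000
edge 4: (13.5,36)→(3,40)  cross = 13.5·40 − 3·36 = 432.0000; (r_i+r_j)·cross = 16.5·432.0000 = 7128.0000
edge 5: (3,40)→(1.5,32.5)  cross = 3·32.5 − 1.5·40 = 37.5000; (r_i+r_j)·cross = 4.5·37.5000 = 168.7500
edge 6: (1.5,32.5)→(1.5,12)  cross = 1.5·12 − 1.5·32.5 = -30.7500; (r_i+r_j)·cross = 3·-30.7500 = -92.2500
Σcross = 952.7500 → A = |Σcross|/2 = 476.3750 mm²
Σ(r_i+r_j)·cross = 25501.5000 → first moment M = |Σ|/6 = 4250.2500
R_c = M/A = 4250.2500/476.3750 = 8.9221 mm
θ = 145° = 2.530727 rad
V = θ·R_c·A = 2.530727·8.9221·476.3750 = 10756.224 mm³

Volume = 10756.224 mm³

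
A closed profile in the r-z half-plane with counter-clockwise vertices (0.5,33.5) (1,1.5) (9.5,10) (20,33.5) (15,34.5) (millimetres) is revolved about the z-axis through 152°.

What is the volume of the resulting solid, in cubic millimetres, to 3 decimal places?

Profile (r,z), 5 vertices: (0.5,33.5) (1,1.5) (9.5,10) (20,33.5) (15,34.5)
edge 0: (0.5,33.5)→(1,1.5)  cross = 0.5·1.5 − 1·33.5 = -32.7500; (r_i+r_j)·cross = 1.5·-32.7500 = -49.1250
edge 1: (1,1.5)→(9.5,10)  cross = 1·10 − 9.5·1.5 = -4.2500; (r_i+r_j)·cross = 10.5·-4.2500 = -44.6250
edge 2: (9.5,10)→(20,33.5)  cross = 9.5·33.5 − 20·10 = 118.2500; (r_i+r_j)·cross = 29.5·118.2500 = 3488.3750
edge 3: (20,33.5)→(15,34.5)  cross = 20·34.5 − 15·33.5 = 187.5000; (r_i+r_j)·cross = 35·187.5000 = 6562.5000
edge 4: (15,34.5)→(0.5,33.5)  cross = 15·33.5 − 0.5·34.5 = 485.2500; (r_i+r_j)·cross = 15.5·485.2500 = 7521.3750
Σcross = 754.0000 → A = |Σcross|/2 = 377.0000 mm²
Σ(r_i+r_j)·cross = 17478.5000 → first moment M = |Σ|/6 = 2913.0833
R_c = M/A = 2913.0833/377.0000 = 7.7270 mm
θ = 152° = 2.652900 rad
V = θ·R_c·A = 2.652900·7.7270·377.0000 = 7728.120 mm³

Volume = 7728.120 mm³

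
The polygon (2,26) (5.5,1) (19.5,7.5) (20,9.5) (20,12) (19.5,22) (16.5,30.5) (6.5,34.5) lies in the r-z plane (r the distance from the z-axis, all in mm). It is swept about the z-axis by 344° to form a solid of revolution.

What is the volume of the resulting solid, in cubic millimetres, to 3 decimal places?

Profile (r,z), 8 vertices: (2,26) (5.5,1) (19.5,7.5) (20,9.5) (20,12) (19.5,22) (16.5,30.5) (6.5,34.5)
edge 0: (2,26)→(5.5,1)  cross = 2·1 − 5.5·26 = -141.0000; (r_i+r_j)·cross = 7.5·-141.0000 = -1057.5000
edge 1: (5.5,1)→(19.5,7.5)  cross = 5.5·7.5 − 19.5·1 = 21.7500; (r_i+r_j)·cross = 25·21.7500 = 543.7500
edge 2: (19.5,7.5)→(20,9.5)  cross = 19.5·9.5 − 20·7.5 = 35.2500; (r_i+r_j)·cross = 39.5·35.2500 = 1392.3750
edge 3: (20,9.5)→(20,12)  cross = 20·12 − 20·9.5 = 50.0000; (r_i+r_j)·cross = 40·50.0000 = 2000.0000
edge 4: (20,12)→(19.5,22)  cross = 20·22 − 19.5·12 = 206.0000; (r_i+r_j)·cross = 39.5·206.0000 = 8137.0000
edge 5: (19.5,22)→(16.5,30.5)  cross = 19.5·30.5 − 16.5·22 = 231.7500; (r_i+r_j)·cross = 36·231.7500 = 8343.0000
edge 6: (16.5,30.5)→(6.5,34.5)  cross = 16.5·34.5 − 6.5·30.5 = 371.0000; (r_i+r_j)·cross = 23·371.0000 = 8533.0000
edge 7: (6.5,34.5)→(2,26)  cross = 6.5·26 − 2·34.5 = 100.0000; (r_i+r_j)·cross = 8.5·100.0000 = 850.0000
Σcross = 874.7500 → A = |Σcross|/2 = 437.3750 mm²
Σ(r_i+r_j)·cross = 28741.6250 → first moment M = |Σ|/6 = 4790.2708
R_c = M/A = 4790.2708/437.3750 = 10.9523 mm
θ = 344° = 6.003933 rad
V = θ·R_c·A = 6.003933·10.9523·437.3750 = 28760.463 mm³

Volume = 28760.463 mm³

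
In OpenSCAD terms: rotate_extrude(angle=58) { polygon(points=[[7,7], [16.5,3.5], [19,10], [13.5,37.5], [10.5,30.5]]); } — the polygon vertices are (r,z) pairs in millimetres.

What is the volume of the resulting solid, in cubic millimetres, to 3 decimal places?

Profile (r,z), 5 vertices: (7,7) (16.5,3.5) (19,10) (13.5,37.5) (10.5,30.5)
edge 0: (7,7)→(16.5,3.5)  cross = 7·3.5 − 16.5·7 = -91.0000; (r_i+r_j)·cross = 23.5·-91.0000 = -2138.5000
edge 1: (16.5,3.5)→(19,10)  cross = 16.5·10 − 19·3.5 = 98.5000; (r_i+r_j)·cross = 35.5·98.5000 = 3496.7500
edge 2: (19,10)→(13.5,37.5)  cross = 19·37.5 − 13.5·10 = 577.5000; (r_i+r_j)·cross = 32.5·577.5000 = 18768.7500
edge 3: (13.5,37.5)→(10.5,30.5)  cross = 13.5·30.5 − 10.5·37.5 = 18.0000; (r_i+r_j)·cross = 24·18.0000 = 432.0000
edge 4: (10.5,30.5)→(7,7)  cross = 10.5·7 − 7·30.5 = -140.0000; (r_i+r_j)·cross = 17.5·-140.0000 = -2450.0000
Σcross = 463.0000 → A = |Σcross|/2 = 231.5000 mm²
Σ(r_i+r_j)·cross = 18109.0000 → first moment M = |Σ|/6 = 3018.1667
R_c = M/A = 3018.1667/231.5000 = 13.0374 mm
θ = 58° = 1.012291 rad
V = θ·R_c·A = 1.012291·13.0374·231.5000 = 3055.263 mm³

Volume = 3055.263 mm³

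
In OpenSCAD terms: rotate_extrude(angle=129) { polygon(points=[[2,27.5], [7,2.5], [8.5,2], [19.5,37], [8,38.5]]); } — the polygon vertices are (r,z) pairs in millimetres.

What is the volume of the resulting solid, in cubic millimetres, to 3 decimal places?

Profile (r,z), 5 vertices: (2,27.5) (7,2.5) (8.5,2) (19.5,37) (8,38.5)
edge 0: (2,27.5)→(7,2.5)  cross = 2·2.5 − 7·27.5 = -187.5000; (r_i+r_j)·cross = 9·-187.5000 = -1687.5000
edge 1: (7,2.5)→(8.5,2)  cross = 7·2 − 8.5·2.5 = -7.2500; (r_i+r_j)·cross = 15.5·-7.2500 = -112.3750
edge 2: (8.5,2)→(19.5,37)  cross = 8.5·37 − 19.5·2 = 275.5000; (r_i+r_j)·cross = 28·275.5000 = 7714.0000
edge 3: (19.5,37)→(8,38.5)  cross = 19.5·38.5 − 8·37 = 454.7500; (r_i+r_j)·cross = 27.5·454.7500 = 12505.6250
edge 4: (8,38.5)→(2,27.5)  cross = 8·27.5 − 2·38.5 = 143.0000; (r_i+r_j)·cross = 10·143.0000 = 1430.0000
Σcross = 678.5000 → A = |Σcross|/2 = 339.2500 mm²
Σ(r_i+r_j)·cross = 19849.7500 → first moment M = |Σ|/6 = 3308.2917
R_c = M/A = 3308.2917/339.2500 = 9.7518 mm
θ = 129° = 2.251475 rad
V = θ·R_c·A = 2.251475·9.7518·339.2500 = 7448.535 mm³

Volume = 7448.535 mm³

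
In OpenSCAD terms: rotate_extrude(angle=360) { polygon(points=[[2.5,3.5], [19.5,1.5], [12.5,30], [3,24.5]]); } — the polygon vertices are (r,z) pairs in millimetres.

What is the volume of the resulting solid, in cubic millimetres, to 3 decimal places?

Profile (r,z), 4 vertices: (2.5,3.5) (19.5,1.5) (12.5,30) (3,24.5)
edge 0: (2.5,3.5)→(19.5,1.5)  cross = 2.5·1.5 − 19.5·3.5 = -64.5000; (r_i+r_j)·cross = 22·-64.5000 = -1419.0000
edge 1: (19.5,1.5)→(12.5,30)  cross = 19.5·30 − 12.5·1.5 = 566.2500; (r_i+r_j)·cross = 32·566.2500 = 18120.0000
edge 2: (12.5,30)→(3,24.5)  cross = 12.5·24.5 − 3·30 = 216.2500; (r_i+r_j)·cross = 15.5·216.2500 = 3351.8750
edge 3: (3,24.5)→(2.5,3.5)  cross = 3·3.5 − 2.5·24.5 = -50.7500; (r_i+r_j)·cross = 5.5·-50.7500 = -279.1250
Σcross = 667.2500 → A = |Σcross|/2 = 333.6250 mm²
Σ(r_i+r_j)·cross = 19773.7500 → first moment M = |Σ|/6 = 3295.6250
R_c = M/A = 3295.6250/333.6250 = 9.8782 mm
θ = 360° = 6.283185 rad
V = θ·R_c·A = 6.283185·9.8782·333.6250 = 20707.023 mm³

Volume = 20707.023 mm³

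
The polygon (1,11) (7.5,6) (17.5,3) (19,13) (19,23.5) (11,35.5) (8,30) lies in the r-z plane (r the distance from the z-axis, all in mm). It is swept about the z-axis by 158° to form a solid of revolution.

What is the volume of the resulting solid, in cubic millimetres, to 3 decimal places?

Profile (r,z), 7 vertices: (1,11) (7.5,6) (17.5,3) (19,13) (19,23.5) (11,35.5) (8,30)
edge 0: (1,11)→(7.5,6)  cross = 1·6 − 7.5·11 = -76.5000; (r_i+r_j)·cross = 8.5·-76.5000 = -650.2500
edge 1: (7.5,6)→(17.5,3)  cross = 7.5·3 − 17.5·6 = -82.5000; (r_i+r_j)·cross = 25·-82.5000 = -2062.5000
edge 2: (17.5,3)→(19,13)  cross = 17.5·13 − 19·3 = 170.5000; (r_i+r_j)·cross = 36.5·170.5000 = 6223.2500
edge 3: (19,13)→(19,23.5)  cross = 19·23.5 − 19·13 = 199.5000; (r_i+r_j)·cross = 38·199.5000 = 7581.0000
edge 4: (19,23.5)→(11,35.5)  cross = 19·35.5 − 11·23.5 = 416.0000; (r_i+r_j)·cross = 30·416.0000 = 12480.0000
edge 5: (11,35.5)→(8,30)  cross = 11·30 − 8·35.5 = 46.0000; (r_i+r_j)·cross = 19·46.0000 = 874.0000
edge 6: (8,30)→(1,11)  cross = 8·11 − 1·30 = 58.0000; (r_i+r_j)·cross = 9·58.0000 = 522.0000
Σcross = 731.0000 → A = |Σcross|/2 = 365.5000 mm²
Σ(r_i+r_j)·cross = 24967.5000 → first moment M = |Σ|/6 = 4161.2500
R_c = M/A = 4161.2500/365.5000 = 11.3851 mm
θ = 158° = 2.757620 rad
V = θ·R_c·A = 2.757620·11.3851·365.5000 = 11475.147 mm³

Volume = 11475.147 mm³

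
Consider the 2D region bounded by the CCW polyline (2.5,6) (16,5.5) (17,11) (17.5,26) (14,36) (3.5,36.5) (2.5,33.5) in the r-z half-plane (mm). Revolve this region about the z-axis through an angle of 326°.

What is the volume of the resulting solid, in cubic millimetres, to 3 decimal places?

Volume = 23458.343 mm³

Profile (r,z), 7 vertices: (2.5,6) (16,5.5) (17,11) (17.5,26) (14,36) (3.5,36.5) (2.5,33.5)
edge 0: (2.5,6)→(16,5.5)  cross = 2.5·5.5 − 16·6 = -82.2500; (r_i+r_j)·cross = 18.5·-82.2500 = -1521.6250
edge 1: (16,5.5)→(17,11)  cross = 16·11 − 17·5.5 = 82.5000; (r_i+r_j)·cross = 33·82.5000 = 2722.5000
edge 2: (17,11)→(17.5,26)  cross = 17·26 − 17.5·11 = 249.5000; (r_i+r_j)·cross = 34.5·249.5000 = 8607.7500
edge 3: (17.5,26)→(14,36)  cross = 17.5·36 − 14·26 = 266.0000; (r_i+r_j)·cross = 31.5·266.0000 = 8379.0000
edge 4: (14,36)→(3.5,36.5)  cross = 14·36.5 − 3.5·36 = 385.0000; (r_i+r_j)·cross = 17.5·385.0000 = 6737.5000
edge 5: (3.5,36.5)→(2.5,33.5)  cross = 3.5·33.5 − 2.5·36.5 = 26.0000; (r_i+r_j)·cross = 6·26.0000 = 156.0000
edge 6: (2.5,33.5)→(2.5,6)  cross = 2.5·6 − 2.5·33.5 = -68.7500; (r_i+r_j)·cross = 5·-68.7500 = -343.7500
Σcross = 858.0000 → A = |Σcross|/2 = 429.0000 mm²
Σ(r_i+r_j)·cross = 24737.3750 → first moment M = |Σ|/6 = 4122.8958
R_c = M/A = 4122.8958/429.0000 = 9.6105 mm
θ = 326° = 5.689773 rad
V = θ·R_c·A = 5.689773·9.6105·429.0000 = 23458.343 mm³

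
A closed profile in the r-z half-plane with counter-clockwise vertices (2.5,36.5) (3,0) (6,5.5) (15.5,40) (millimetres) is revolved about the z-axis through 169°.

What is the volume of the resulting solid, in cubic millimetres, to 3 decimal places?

Volume = 5533.892 mm³

Profile (r,z), 4 vertices: (2.5,36.5) (3,0) (6,5.5) (15.5,40)
edge 0: (2.5,36.5)→(3,0)  cross = 2.5·0 − 3·36.5 = -109.5000; (r_i+r_j)·cross = 5.5·-109.5000 = -602.2500
edge 1: (3,0)→(6,5.5)  cross = 3·5.5 − 6·0 = 16.5000; (r_i+r_j)·cross = 9·16.5000 = 148.5000
edge 2: (6,5.5)→(15.5,40)  cross = 6·40 − 15.5·5.5 = 154.7500; (r_i+r_j)·cross = 21.5·154.7500 = 3327.1250
edge 3: (15.5,40)→(2.5,36.5)  cross = 15.5·36.5 − 2.5·40 = 465.7500; (r_i+r_j)·cross = 18·465.7500 = 8383.5000
Σcross = 527.5000 → A = |Σcross|/2 = 263.7500 mm²
Σ(r_i+r_j)·cross = 11256.8750 → first moment M = |Σ|/6 = 1876.1458
R_c = M/A = 1876.1458/263.7500 = 7.1133 mm
θ = 169° = 2.949606 rad
V = θ·R_c·A = 2.949606·7.1133·263.7500 = 5533.892 mm³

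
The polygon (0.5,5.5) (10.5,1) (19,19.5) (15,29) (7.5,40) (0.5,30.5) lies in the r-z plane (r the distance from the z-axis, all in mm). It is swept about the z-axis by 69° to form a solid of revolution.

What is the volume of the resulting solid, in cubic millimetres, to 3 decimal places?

Profile (r,z), 6 vertices: (0.5,5.5) (10.5,1) (19,19.5) (15,29) (7.5,40) (0.5,30.5)
edge 0: (0.5,5.5)→(10.5,1)  cross = 0.5·1 − 10.5·5.5 = -57.2500; (r_i+r_j)·cross = 11·-57.2500 = -629.7500
edge 1: (10.5,1)→(19,19.5)  cross = 10.5·19.5 − 19·1 = 185.7500; (r_i+r_j)·cross = 29.5·185.7500 = 5479.6250
edge 2: (19,19.5)→(15,29)  cross = 19·29 − 15·19.5 = 258.5000; (r_i+r_j)·cross = 34·258.5000 = 8789.0000
edge 3: (15,29)→(7.5,40)  cross = 15·40 − 7.5·29 = 382.5000; (r_i+r_j)·cross = 22.5·382.5000 = 8606.2500
edge 4: (7.5,40)→(0.5,30.5)  cross = 7.5·30.5 − 0.5·40 = 208.7500; (r_i+r_j)·cross = 8·208.7500 = 1670.0000
edge 5: (0.5,30.5)→(0.5,5.5)  cross = 0.5·5.5 − 0.5·30.5 = -12.5000; (r_i+r_j)·cross = 1·-12.5000 = -12.5000
Σcross = 965.7500 → A = |Σcross|/2 = 482.8750 mm²
Σ(r_i+r_j)·cross = 23902.6250 → first moment M = |Σ|/6 = 3983.7708
R_c = M/A = 3983.7708/482.8750 = 8.2501 mm
θ = 69° = 1.204277 rad
V = θ·R_c·A = 1.204277·8.2501·482.8750 = 4797.564 mm³

Volume = 4797.564 mm³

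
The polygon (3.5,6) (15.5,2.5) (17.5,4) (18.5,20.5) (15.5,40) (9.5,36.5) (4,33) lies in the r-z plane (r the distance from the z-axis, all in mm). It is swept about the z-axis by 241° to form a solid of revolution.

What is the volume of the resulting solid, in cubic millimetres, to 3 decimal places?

Volume = 20910.463 mm³

Profile (r,z), 7 vertices: (3.5,6) (15.5,2.5) (17.5,4) (18.5,20.5) (15.5,40) (9.5,36.5) (4,33)
edge 0: (3.5,6)→(15.5,2.5)  cross = 3.5·2.5 − 15.5·6 = -84.2500; (r_i+r_j)·cross = 19·-84.2500 = -1600.7500
edge 1: (15.5,2.5)→(17.5,4)  cross = 15.5·4 − 17.5·2.5 = 18.2500; (r_i+r_j)·cross = 33·18.2500 = 602.2500
edge 2: (17.5,4)→(18.5,20.5)  cross = 17.5·20.5 − 18.5·4 = 284.7500; (r_i+r_j)·cross = 36·284.7500 = 10251.0000
edge 3: (18.5,20.5)→(15.5,40)  cross = 18.5·40 − 15.5·20.5 = 422.2500; (r_i+r_j)·cross = 34·422.2500 = 14356.5000
edge 4: (15.5,40)→(9.5,36.5)  cross = 15.5·36.5 − 9.5·40 = 185.7500; (r_i+r_j)·cross = 25·185.7500 = 4643.7500
edge 5: (9.5,36.5)→(4,33)  cross = 9.5·33 − 4·36.5 = 167.5000; (r_i+r_j)·cross = 13.5·167.5000 = 2261.2500
edge 6: (4,33)→(3.5,6)  cross = 4·6 − 3.5·33 = -91.5000; (r_i+r_j)·cross = 7.5·-91.5000 = -686.2500
Σcross = 902.7500 → A = |Σcross|/2 = 451.3750 mm²
Σ(r_i+r_j)·cross = 29827.7500 → first moment M = |Σ|/6 = 4971.2917
R_c = M/A = 4971.2917/451.3750 = 11.0137 mm
θ = 241° = 4.206243 rad
V = θ·R_c·A = 4.206243·11.0137·451.3750 = 20910.463 mm³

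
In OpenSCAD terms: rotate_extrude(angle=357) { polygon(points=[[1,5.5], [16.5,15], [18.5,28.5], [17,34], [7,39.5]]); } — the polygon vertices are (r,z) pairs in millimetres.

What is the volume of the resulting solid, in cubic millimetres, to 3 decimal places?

Profile (r,z), 5 vertices: (1,5.5) (16.5,15) (18.5,28.5) (17,34) (7,39.5)
edge 0: (1,5.5)→(16.5,15)  cross = 1·15 − 16.5·5.5 = -75.7500; (r_i+r_j)·cross = 17.5·-75.7500 = -1325.6250
edge 1: (16.5,15)→(18.5,28.5)  cross = 16.5·28.5 − 18.5·15 = 192.7500; (r_i+r_j)·cross = 35·192.7500 = 6746.2500
edge 2: (18.5,28.5)→(17,34)  cross = 18.5·34 − 17·28.5 = 144.5000; (r_i+r_j)·cross = 35.5·144.5000 = 5129.7500
edge 3: (17,34)→(7,39.5)  cross = 17·39.5 − 7·34 = 433.5000; (r_i+r_j)·cross = 24·433.5000 = 10404.0000
edge 4: (7,39.5)→(1,5.5)  cross = 7·5.5 − 1·39.5 = -1.0000; (r_i+r_j)·cross = 8·-1.0000 = -8.0000
Σcross = 694.0000 → A = |Σcross|/2 = 347.0000 mm²
Σ(r_i+r_j)·cross = 20946.3750 → first moment M = |Σ|/6 = 3491.0625
R_c = M/A = 3491.0625/347.0000 = 10.0607 mm
θ = 357° = 6.230825 rad
V = θ·R_c·A = 6.230825·10.0607·347.0000 = 21752.201 mm³

Volume = 21752.201 mm³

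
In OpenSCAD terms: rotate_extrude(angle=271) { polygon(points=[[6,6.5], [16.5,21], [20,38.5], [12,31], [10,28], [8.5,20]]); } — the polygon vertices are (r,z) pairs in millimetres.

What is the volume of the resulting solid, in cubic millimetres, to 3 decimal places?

Profile (r,z), 6 vertices: (6,6.5) (16.5,21) (20,38.5) (12,31) (10,28) (8.5,20)
edge 0: (6,6.5)→(16.5,21)  cross = 6·21 − 16.5·6.5 = 18.7500; (r_i+r_j)·cross = 22.5·18.7500 = 421.8750
edge 1: (16.5,21)→(20,38.5)  cross = 16.5·38.5 − 20·21 = 215.2500; (r_i+r_j)·cross = 36.5·215.2500 = 7856.6250
edge 2: (20,38.5)→(12,31)  cross = 20·31 − 12·38.5 = 158.0000; (r_i+r_j)·cross = 32·158.0000 = 5056.0000
edge 3: (12,31)→(10,28)  cross = 12·28 − 10·31 = 26.0000; (r_i+r_j)·cross = 22·26.0000 = 572.0000
edge 4: (10,28)→(8.5,20)  cross = 10·20 − 8.5·28 = -38.0000; (r_i+r_j)·cross = 18.5·-38.0000 = -703.0000
edge 5: (8.5,20)→(6,6.5)  cross = 8.5·6.5 − 6·20 = -64.7500; (r_i+r_j)·cross = 14.5·-64.7500 = -938.8750
Σcross = 315.2500 → A = |Σcross|/2 = 157.6250 mm²
Σ(r_i+r_j)·cross = 12264.6250 → first moment M = |Σ|/6 = 2044.1042
R_c = M/A = 2044.1042/157.6250 = 12.9681 mm
θ = 271° = 4.729842 rad
V = θ·R_c·A = 4.729842·12.9681·157.6250 = 9668.290 mm³

Volume = 9668.290 mm³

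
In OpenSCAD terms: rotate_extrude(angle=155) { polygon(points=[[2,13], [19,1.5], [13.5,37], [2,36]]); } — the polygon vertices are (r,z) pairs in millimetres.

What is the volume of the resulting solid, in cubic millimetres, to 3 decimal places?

Volume = 10490.718 mm³

Profile (r,z), 4 vertices: (2,13) (19,1.5) (13.5,37) (2,36)
edge 0: (2,13)→(19,1.5)  cross = 2·1.5 − 19·13 = -244.0000; (r_i+r_j)·cross = 21·-244.0000 = -5124.0000
edge 1: (19,1.5)→(13.5,37)  cross = 19·37 − 13.5·1.5 = 682.7500; (r_i+r_j)·cross = 32.5·682.7500 = 22189.3750
edge 2: (13.5,37)→(2,36)  cross = 13.5·36 − 2·37 = 412.0000; (r_i+r_j)·cross = 15.5·412.0000 = 6386.0000
edge 3: (2,36)→(2,13)  cross = 2·13 − 2·36 = -46.0000; (r_i+r_j)·cross = 4·-46.0000 = -184.0000
Σcross = 804.7500 → A = |Σcross|/2 = 402.3750 mm²
Σ(r_i+r_j)·cross = 23267.3750 → first moment M = |Σ|/6 = 3877.8958
R_c = M/A = 3877.8958/402.3750 = 9.6375 mm
θ = 155° = 2.705260 rad
V = θ·R_c·A = 2.705260·9.6375·402.3750 = 10490.718 mm³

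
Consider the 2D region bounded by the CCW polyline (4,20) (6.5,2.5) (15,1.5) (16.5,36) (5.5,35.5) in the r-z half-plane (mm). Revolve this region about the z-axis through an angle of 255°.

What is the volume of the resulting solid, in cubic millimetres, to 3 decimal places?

Profile (r,z), 5 vertices: (4,20) (6.5,2.5) (15,1.5) (16.5,36) (5.5,35.5)
edge 0: (4,20)→(6.5,2.5)  cross = 4·2.5 − 6.5·20 = -120.0000; (r_i+r_j)·cross = 10.5·-120.0000 = -1260.0000
edge 1: (6.5,2.5)→(15,1.5)  cross = 6.5·1.5 − 15·2.5 = -27.7500; (r_i+r_j)·cross = 21.5·-27.7500 = -596.6250
edge 2: (15,1.5)→(16.5,36)  cross = 15·36 − 16.5·1.5 = 515.2500; (r_i+r_j)·cross = 31.5·515.2500 = 16230.3750
edge 3: (16.5,36)→(5.5,35.5)  cross = 16.5·35.5 − 5.5·36 = 387.7500; (r_i+r_j)·cross = 22·387.7500 = 8530.5000
edge 4: (5.5,35.5)→(4,20)  cross = 5.5·20 − 4·35.5 = -32.0000; (r_i+r_j)·cross = 9.5·-32.0000 = -304.0000
Σcross = 723.2500 → A = |Σcross|/2 = 361.6250 mm²
Σ(r_i+r_j)·cross = 22600.2500 → first moment M = |Σ|/6 = 3766.7083
R_c = M/A = 3766.7083/361.6250 = 10.4161 mm
θ = 255° = 4.450590 rad
V = θ·R_c·A = 4.450590·10.4161·361.6250 = 16764.073 mm³

Volume = 16764.073 mm³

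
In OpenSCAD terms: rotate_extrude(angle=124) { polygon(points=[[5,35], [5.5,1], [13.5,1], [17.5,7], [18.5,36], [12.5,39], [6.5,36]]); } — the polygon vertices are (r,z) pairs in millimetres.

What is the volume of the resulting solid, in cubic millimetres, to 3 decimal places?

Volume = 11174.709 mm³

Profile (r,z), 7 vertices: (5,35) (5.5,1) (13.5,1) (17.5,7) (18.5,36) (12.5,39) (6.5,36)
edge 0: (5,35)→(5.5,1)  cross = 5·1 − 5.5·35 = -187.5000; (r_i+r_j)·cross = 10.5·-187.5000 = -1968.7500
edge 1: (5.5,1)→(13.5,1)  cross = 5.5·1 − 13.5·1 = -8.0000; (r_i+r_j)·cross = 19·-8.0000 = -152.0000
edge 2: (13.5,1)→(17.5,7)  cross = 13.5·7 − 17.5·1 = 77.0000; (r_i+r_j)·cross = 31·77.0000 = 2387.0000
edge 3: (17.5,7)→(18.5,36)  cross = 17.5·36 − 18.5·7 = 500.5000; (r_i+r_j)·cross = 36·500.5000 = 18018.0000
edge 4: (18.5,36)→(12.5,39)  cross = 18.5·39 − 12.5·36 = 271.5000; (r_i+r_j)·cross = 31·271.5000 = 8416.5000
edge 5: (12.5,39)→(6.5,36)  cross = 12.5·36 − 6.5·39 = 196.5000; (r_i+r_j)·cross = 19·196.5000 = 3733.5000
edge 6: (6.5,36)→(5,35)  cross = 6.5·35 − 5·36 = 47.5000; (r_i+r_j)·cross = 11.5·47.5000 = 546.2500
Σcross = 897.5000 → A = |Σcross|/2 = 448.7500 mm²
Σ(r_i+r_j)·cross = 30980.5000 → first moment M = |Σ|/6 = 5163.4167
R_c = M/A = 5163.4167/448.7500 = 11.5062 mm
θ = 124° = 2.164208 rad
V = θ·R_c·A = 2.164208·11.5062·448.7500 = 11174.709 mm³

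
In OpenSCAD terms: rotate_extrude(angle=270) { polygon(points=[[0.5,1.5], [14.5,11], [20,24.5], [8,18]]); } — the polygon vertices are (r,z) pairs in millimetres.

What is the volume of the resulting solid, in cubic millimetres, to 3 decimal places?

Profile (r,z), 4 vertices: (0.5,1.5) (14.5,11) (20,24.5) (8,18)
edge 0: (0.5,1.5)→(14.5,11)  cross = 0.5·11 − 14.5·1.5 = -16.2500; (r_i+r_j)·cross = 15·-16.2500 = -243.7500
edge 1: (14.5,11)→(20,24.5)  cross = 14.5·24.5 − 20·11 = 135.2500; (r_i+r_j)·cross = 34.5·135.2500 = 4666.1250
edge 2: (20,24.5)→(8,18)  cross = 20·18 − 8·24.5 = 164.0000; (r_i+r_j)·cross = 28·164.0000 = 4592.0000
edge 3: (8,18)→(0.5,1.5)  cross = 8·1.5 − 0.5·18 = 3.0000; (r_i+r_j)·cross = 8.5·3.0000 = 25.5000
Σcross = 286.0000 → A = |Σcross|/2 = 143.0000 mm²
Σ(r_i+r_j)·cross = 9039.8750 → first moment M = |Σ|/6 = 1506.6458
R_c = M/A = 1506.6458/143.0000 = 10.5360 mm
θ = 270° = 4.712389 rad
V = θ·R_c·A = 4.712389·10.5360·143.0000 = 7099.901 mm³

Volume = 7099.901 mm³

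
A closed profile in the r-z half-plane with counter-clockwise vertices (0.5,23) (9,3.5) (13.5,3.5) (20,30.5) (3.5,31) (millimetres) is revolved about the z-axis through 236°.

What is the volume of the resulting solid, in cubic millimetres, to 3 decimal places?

Volume = 14736.155 mm³

Profile (r,z), 5 vertices: (0.5,23) (9,3.5) (13.5,3.5) (20,30.5) (3.5,31)
edge 0: (0.5,23)→(9,3.5)  cross = 0.5·3.5 − 9·23 = -205.2500; (r_i+r_j)·cross = 9.5·-205.2500 = -1949.8750
edge 1: (9,3.5)→(13.5,3.5)  cross = 9·3.5 − 13.5·3.5 = -15.7500; (r_i+r_j)·cross = 22.5·-15.7500 = -354.3750
edge 2: (13.5,3.5)→(20,30.5)  cross = 13.5·30.5 − 20·3.5 = 341.7500; (r_i+r_j)·cross = 33.5·341.7500 = 11448.6250
edge 3: (20,30.5)→(3.5,31)  cross = 20·31 − 3.5·30.5 = 513.2500; (r_i+r_j)·cross = 23.5·513.2500 = 12061.3750
edge 4: (3.5,31)→(0.5,23)  cross = 3.5·23 − 0.5·31 = 65.0000; (r_i+r_j)·cross = 4·65.0000 = 260.0000
Σcross = 699.0000 → A = |Σcross|/2 = 349.5000 mm²
Σ(r_i+r_j)·cross = 21465.7500 → first moment M = |Σ|/6 = 3577.6250
R_c = M/A = 3577.6250/349.5000 = 10.2364 mm
θ = 236° = 4.118977 rad
V = θ·R_c·A = 4.118977·10.2364·349.5000 = 14736.155 mm³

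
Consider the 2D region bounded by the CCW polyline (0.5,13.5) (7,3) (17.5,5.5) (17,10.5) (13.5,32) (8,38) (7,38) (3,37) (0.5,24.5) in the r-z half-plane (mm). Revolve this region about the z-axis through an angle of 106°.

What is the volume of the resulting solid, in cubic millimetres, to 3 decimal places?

Profile (r,z), 9 vertices: (0.5,13.5) (7,3) (17.5,5.5) (17,10.5) (13.5,32) (8,38) (7,38) (3,37) (0.5,24.5)
edge 0: (0.5,13.5)→(7,3)  cross = 0.5·3 − 7·13.5 = -93.0000; (r_i+r_j)·cross = 7.5·-93.0000 = -697.5000
edge 1: (7,3)→(17.5,5.5)  cross = 7·5.5 − 17.5·3 = -14.0000; (r_i+r_j)·cross = 24.5·-14.0000 = -343.0000
edge 2: (17.5,5.5)→(17,10.5)  cross = 17.5·10.5 − 17·5.5 = 90.2500; (r_i+r_j)·cross = 34.5·90.2500 = 3113.6250
edge 3: (17,10.5)→(13.5,32)  cross = 17·32 − 13.5·10.5 = 402.2500; (r_i+r_j)·cross = 30.5·402.2500 = 12268.6250
edge 4: (13.5,32)→(8,38)  cross = 13.5·38 − 8·32 = 257.0000; (r_i+r_j)·cross = 21.5·257.0000 = 5525.5000
edge 5: (8,38)→(7,38)  cross = 8·38 − 7·38 = 38.0000; (r_i+r_j)·cross = 15·38.0000 = 570.0000
edge 6: (7,38)→(3,37)  cross = 7·37 − 3·38 = 145.0000; (r_i+r_j)·cross = 10·145.0000 = 1450.0000
edge 7: (3,37)→(0.5,24.5)  cross = 3·24.5 − 0.5·37 = 55.0000; (r_i+r_j)·cross = 3.5·55.0000 = 192.5000
edge 8: (0.5,24.5)→(0.5,13.5)  cross = 0.5·13.5 − 0.5·24.5 = -5.5000; (r_i+r_j)·cross = 1·-5.5000 = -5.5000
Σcross = 875.0000 → A = |Σcross|/2 = 437.5000 mm²
Σ(r_i+r_j)·cross = 22074.2500 → first moment M = |Σ|/6 = 3679.0417
R_c = M/A = 3679.0417/437.5000 = 8.4092 mm
θ = 106° = 1.850049 rad
V = θ·R_c·A = 1.850049·8.4092·437.5000 = 6806.407 mm³

Volume = 6806.407 mm³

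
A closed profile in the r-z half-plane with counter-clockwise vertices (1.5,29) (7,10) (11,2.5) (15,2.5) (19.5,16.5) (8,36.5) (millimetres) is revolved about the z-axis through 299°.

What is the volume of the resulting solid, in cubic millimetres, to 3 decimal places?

Volume = 18230.841 mm³

Profile (r,z), 6 vertices: (1.5,29) (7,10) (11,2.5) (15,2.5) (19.5,16.5) (8,36.5)
edge 0: (1.5,29)→(7,10)  cross = 1.5·10 − 7·29 = -188.0000; (r_i+r_j)·cross = 8.5·-188.0000 = -1598.0000
edge 1: (7,10)→(11,2.5)  cross = 7·2.5 − 11·10 = -92.5000; (r_i+r_j)·cross = 18·-92.5000 = -1665.0000
edge 2: (11,2.5)→(15,2.5)  cross = 11·2.5 − 15·2.5 = -10.0000; (r_i+r_j)·cross = 26·-10.0000 = -260.0000
edge 3: (15,2.5)→(19.5,16.5)  cross = 15·16.5 − 19.5·2.5 = 198.7500; (r_i+r_j)·cross = 34.5·198.7500 = 6856.8750
edge 4: (19.5,16.5)→(8,36.5)  cross = 19.5·36.5 − 8·16.5 = 579.7500; (r_i+r_j)·cross = 27.5·579.7500 = 15943.1250
edge 5: (8,36.5)→(1.5,29)  cross = 8·29 − 1.5·36.5 = 177.2500; (r_i+r_j)·cross = 9.5·177.2500 = 1683.8750
Σcross = 665.2500 → A = |Σcross|/2 = 332.6250 mm²
Σ(r_i+r_j)·cross = 20960.8750 → first moment M = |Σ|/6 = 3493.4792
R_c = M/A = 3493.4792/332.6250 = 10.5028 mm
θ = 299° = 5.218534 rad
V = θ·R_c·A = 5.218534·10.5028·332.6250 = 18230.841 mm³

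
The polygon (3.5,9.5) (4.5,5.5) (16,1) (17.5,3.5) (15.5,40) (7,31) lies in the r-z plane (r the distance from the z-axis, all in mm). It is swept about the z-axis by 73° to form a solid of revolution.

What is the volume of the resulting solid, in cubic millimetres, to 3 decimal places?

Profile (r,z), 6 vertices: (3.5,9.5) (4.5,5.5) (16,1) (17.5,3.5) (15.5,40) (7,31)
edge 0: (3.5,9.5)→(4.5,5.5)  cross = 3.5·5.5 − 4.5·9.5 = -23.5000; (r_i+r_j)·cross = 8·-23.5000 = -188.0000
edge 1: (4.5,5.5)→(16,1)  cross = 4.5·1 − 16·5.5 = -83.5000; (r_i+r_j)·cross = 20.5·-83.5000 = -1711.7500
edge 2: (16,1)→(17.5,3.5)  cross = 16·3.5 − 17.5·1 = 38.5000; (r_i+r_j)·cross = 33.5·38.5000 = 1289.7500
edge 3: (17.5,3.5)→(15.5,40)  cross = 17.5·40 − 15.5·3.5 = 645.7500; (r_i+r_j)·cross = 33·645.7500 = 21309.7500
edge 4: (15.5,40)→(7,31)  cross = 15.5·31 − 7·40 = 200.5000; (r_i+r_j)·cross = 22.5·200.5000 = 4511.2500
edge 5: (7,31)→(3.5,9.5)  cross = 7·9.5 − 3.5·31 = -42.0000; (r_i+r_j)·cross = 10.5·-42.0000 = -441.0000
Σcross = 735.7500 → A = |Σcross|/2 = 367.8750 mm²
Σ(r_i+r_j)·cross = 24770.0000 → first moment M = |Σ|/6 = 4128.3333
R_c = M/A = 4128.3333/367.8750 = 11.2221 mm
θ = 73° = 1.274090 rad
V = θ·R_c·A = 1.274090·11.2221·367.8750 = 5259.870 mm³

Volume = 5259.870 mm³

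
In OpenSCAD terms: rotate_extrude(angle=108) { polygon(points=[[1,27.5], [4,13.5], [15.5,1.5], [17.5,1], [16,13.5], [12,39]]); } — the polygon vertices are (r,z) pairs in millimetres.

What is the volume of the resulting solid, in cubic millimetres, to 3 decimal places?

Profile (r,z), 6 vertices: (1,27.5) (4,13.5) (15.5,1.5) (17.5,1) (16,13.5) (12,39)
edge 0: (1,27.5)→(4,13.5)  cross = 1·13.5 − 4·27.5 = -96.5000; (r_i+r_j)·cross = 5·-96.5000 = -482.5000
edge 1: (4,13.5)→(15.5,1.5)  cross = 4·1.5 − 15.5·13.5 = -203.2500; (r_i+r_j)·cross = 19.5·-203.2500 = -3963.3750
edge 2: (15.5,1.5)→(17.5,1)  cross = 15.5·1 − 17.5·1.5 = -10.7500; (r_i+r_j)·cross = 33·-10.7500 = -354.7500
edge 3: (17.5,1)→(16,13.5)  cross = 17.5·13.5 − 16·1 = 220.2500; (r_i+r_j)·cross = 33.5·220.2500 = 7378.3750
edge 4: (16,13.5)→(12,39)  cross = 16·39 − 12·13.5 = 462.0000; (r_i+r_j)·cross = 28·462.0000 = 12936.0000
edge 5: (12,39)→(1,27.5)  cross = 12·27.5 − 1·39 = 291.0000; (r_i+r_j)·cross = 13·291.0000 = 3783.0000
Σcross = 662.7500 → A = |Σcross|/2 = 331.3750 mm²
Σ(r_i+r_j)·cross = 19296.7500 → first moment M = |Σ|/6 = 3216.1250
R_c = M/A = 3216.1250/331.3750 = 9.7054 mm
θ = 108° = 1.884956 rad
V = θ·R_c·A = 1.884956·9.7054·331.3750 = 6062.253 mm³

Volume = 6062.253 mm³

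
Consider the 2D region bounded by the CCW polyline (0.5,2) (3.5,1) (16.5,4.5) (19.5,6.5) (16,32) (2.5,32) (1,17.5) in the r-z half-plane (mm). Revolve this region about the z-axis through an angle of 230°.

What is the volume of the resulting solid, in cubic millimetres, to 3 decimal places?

Profile (r,z), 7 vertices: (0.5,2) (3.5,1) (16.5,4.5) (19.5,6.5) (16,32) (2.5,32) (1,17.5)
edge 0: (0.5,2)→(3.5,1)  cross = 0.5·1 − 3.5·2 = -6.5000; (r_i+r_j)·cross = 4·-6.5000 = -26.0000
edge 1: (3.5,1)→(16.5,4.5)  cross = 3.5·4.5 − 16.5·1 = -0.7500; (r_i+r_j)·cross = 20·-0.7500 = -15.0000
edge 2: (16.5,4.5)→(19.5,6.5)  cross = 16.5·6.5 − 19.5·4.5 = 19.5000; (r_i+r_j)·cross = 36·19.5000 = 702.0000
edge 3: (19.5,6.5)→(16,32)  cross = 19.5·32 − 16·6.5 = 520.0000; (r_i+r_j)·cross = 35.5·520.0000 = 18460.0000
edge 4: (16,32)→(2.5,32)  cross = 16·32 − 2.5·32 = 432.0000; (r_i+r_j)·cross = 18.5·432.0000 = 7992.0000
edge 5: (2.5,32)→(1,17.5)  cross = 2.5·17.5 − 1·32 = 11.7500; (r_i+r_j)·cross = 3.5·11.7500 = 41.1250
edge 6: (1,17.5)→(0.5,2)  cross = 1·2 − 0.5·17.5 = -6.7500; (r_i+r_j)·cross = 1.5·-6.7500 = -10.1250
Σcross = 969.2500 → A = |Σcross|/2 = 484.6250 mm²
Σ(r_i+r_j)·cross = 27144.0000 → first moment M = |Σ|/6 = 4524.0000
R_c = M/A = 4524.0000/484.6250 = 9.3351 mm
θ = 230° = 4.014257 rad
V = θ·R_c·A = 4.014257·9.3351·484.6250 = 18160.500 mm³

Volume = 18160.500 mm³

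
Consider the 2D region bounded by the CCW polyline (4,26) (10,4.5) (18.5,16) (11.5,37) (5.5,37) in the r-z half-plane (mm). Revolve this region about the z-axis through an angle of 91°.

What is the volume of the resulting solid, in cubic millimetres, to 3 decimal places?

Volume = 4643.215 mm³

Profile (r,z), 5 vertices: (4,26) (10,4.5) (18.5,16) (11.5,37) (5.5,37)
edge 0: (4,26)→(10,4.5)  cross = 4·4.5 − 10·26 = -242.0000; (r_i+r_j)·cross = 14·-242.0000 = -3388.0000
edge 1: (10,4.5)→(18.5,16)  cross = 10·16 − 18.5·4.5 = 76.7500; (r_i+r_j)·cross = 28.5·76.7500 = 2187.3750
edge 2: (18.5,16)→(11.5,37)  cross = 18.5·37 − 11.5·16 = 500.5000; (r_i+r_j)·cross = 30·500.5000 = 15015.0000
edge 3: (11.5,37)→(5.5,37)  cross = 11.5·37 − 5.5·37 = 222.0000; (r_i+r_j)·cross = 17·222.0000 = 3774.0000
edge 4: (5.5,37)→(4,26)  cross = 5.5·26 − 4·37 = -5.0000; (r_i+r_j)·cross = 9.5·-5.0000 = -47.5000
Σcross = 552.2500 → A = |Σcross|/2 = 276.1250 mm²
Σ(r_i+r_j)·cross = 17540.8750 → first moment M = |Σ|/6 = 2923.4792
R_c = M/A = 2923.4792/276.1250 = 10.5875 mm
θ = 91° = 1.588250 rad
V = θ·R_c·A = 1.588250·10.5875·276.1250 = 4643.215 mm³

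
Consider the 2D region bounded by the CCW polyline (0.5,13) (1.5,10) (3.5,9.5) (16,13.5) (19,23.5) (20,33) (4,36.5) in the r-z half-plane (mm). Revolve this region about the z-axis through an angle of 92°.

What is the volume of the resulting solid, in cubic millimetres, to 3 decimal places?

Volume = 6057.247 mm³

Profile (r,z), 7 vertices: (0.5,13) (1.5,10) (3.5,9.5) (16,13.5) (19,23.5) (20,33) (4,36.5)
edge 0: (0.5,13)→(1.5,10)  cross = 0.5·10 − 1.5·13 = -14.5000; (r_i+r_j)·cross = 2·-14.5000 = -29.0000
edge 1: (1.5,10)→(3.5,9.5)  cross = 1.5·9.5 − 3.5·10 = -20.7500; (r_i+r_j)·cross = 5·-20.7500 = -103.7500
edge 2: (3.5,9.5)→(16,13.5)  cross = 3.5·13.5 − 16·9.5 = -104.7500; (r_i+r_j)·cross = 19.5·-104.7500 = -2042.6250
edge 3: (16,13.5)→(19,23.5)  cross = 16·23.5 − 19·13.5 = 119.5000; (r_i+r_j)·cross = 35·119.5000 = 4182.5000
edge 4: (19,23.5)→(20,33)  cross = 19·33 − 20·23.5 = 157.0000; (r_i+r_j)·cross = 39·157.0000 = 6123.0000
edge 5: (20,33)→(4,36.5)  cross = 20·36.5 − 4·33 = 598.0000; (r_i+r_j)·cross = 24·598.0000 = 14352.0000
edge 6: (4,36.5)→(0.5,13)  cross = 4·13 − 0.5·36.5 = 33.7500; (r_i+r_j)·cross = 4.5·33.7500 = 151.8750
Σcross = 768.2500 → A = |Σcross|/2 = 384.1250 mm²
Σ(r_i+r_j)·cross = 22634.0000 → first moment M = |Σ|/6 = 3772.3333
R_c = M/A = 3772.3333/384.1250 = 9.8206 mm
θ = 92° = 1.605703 rad
V = θ·R_c·A = 1.605703·9.8206·384.1250 = 6057.247 mm³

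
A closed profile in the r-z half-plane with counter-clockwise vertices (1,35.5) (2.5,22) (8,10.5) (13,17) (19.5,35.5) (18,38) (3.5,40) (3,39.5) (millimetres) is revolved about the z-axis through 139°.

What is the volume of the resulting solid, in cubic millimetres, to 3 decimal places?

Profile (r,z), 8 vertices: (1,35.5) (2.5,22) (8,10.5) (13,17) (19.5,35.5) (18,38) (3.5,40) (3,39.5)
edge 0: (1,35.5)→(2.5,22)  cross = 1·22 − 2.5·35.5 = -66.7500; (r_i+r_j)·cross = 3.5·-66.7500 = -233.6250
edge 1: (2.5,22)→(8,10.5)  cross = 2.5·10.5 − 8·22 = -149.7500; (r_i+r_j)·cross = 10.5·-149.7500 = -1572.3750
edge 2: (8,10.5)→(13,17)  cross = 8·17 − 13·10.5 = -0.5000; (r_i+r_j)·cross = 21·-0.5000 = -10.5000
edge 3: (13,17)→(19.5,35.5)  cross = 13·35.5 − 19.5·17 = 130.0000; (r_i+r_j)·cross = 32.5·130.0000 = 4225.0000
edge 4: (19.5,35.5)→(18,38)  cross = 19.5·38 − 18·35.5 = 102.0000; (r_i+r_j)·cross = 37.5·102.0000 = 3825.0000
edge 5: (18,38)→(3.5,40)  cross = 18·40 − 3.5·38 = 587.0000; (r_i+r_j)·cross = 21.5·587.0000 = 12620.5000
edge 6: (3.5,40)→(3,39.5)  cross = 3.5·39.5 − 3·40 = 18.2500; (r_i+r_j)·cross = 6.5·18.2500 = 118.6250
edge 7: (3,39.5)→(1,35.5)  cross = 3·35.5 − 1·39.5 = 67.0000; (r_i+r_j)·cross = 4·67.0000 = 268.0000
Σcross = 687.2500 → A = |Σcross|/2 = 343.6250 mm²
Σ(r_i+r_j)·cross = 19240.6250 → first moment M = |Σ|/6 = 3206.7708
R_c = M/A = 3206.7708/343.6250 = 9.3322 mm
θ = 139° = 2.426008 rad
V = θ·R_c·A = 2.426008·9.3322·343.6250 = 7779.651 mm³

Volume = 7779.651 mm³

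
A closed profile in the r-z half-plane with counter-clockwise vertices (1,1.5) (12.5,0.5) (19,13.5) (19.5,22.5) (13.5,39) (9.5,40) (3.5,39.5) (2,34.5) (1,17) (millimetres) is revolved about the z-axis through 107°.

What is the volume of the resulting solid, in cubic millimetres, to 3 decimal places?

Volume = 10370.941 mm³

Profile (r,z), 9 vertices: (1,1.5) (12.5,0.5) (19,13.5) (19.5,22.5) (13.5,39) (9.5,40) (3.5,39.5) (2,34.5) (1,17)
edge 0: (1,1.5)→(12.5,0.5)  cross = 1·0.5 − 12.5·1.5 = -18.2500; (r_i+r_j)·cross = 13.5·-18.2500 = -246.3750
edge 1: (12.5,0.5)→(19,13.5)  cross = 12.5·13.5 − 19·0.5 = 159.2500; (r_i+r_j)·cross = 31.5·159.2500 = 5016.3750
edge 2: (19,13.5)→(19.5,22.5)  cross = 19·22.5 − 19.5·13.5 = 164.2500; (r_i+r_j)·cross = 38.5·164.2500 = 6323.6250
edge 3: (19.5,22.5)→(13.5,39)  cross = 19.5·39 − 13.5·22.5 = 456.7500; (r_i+r_j)·cross = 33·456.7500 = 15072.7500
edge 4: (13.5,39)→(9.5,40)  cross = 13.5·40 − 9.5·39 = 169.5000; (r_i+r_j)·cross = 23·169.5000 = 3898.5000
edge 5: (9.5,40)→(3.5,39.5)  cross = 9.5·39.5 − 3.5·40 = 235.2500; (r_i+r_j)·cross = 13·235.2500 = 3058.2500
edge 6: (3.5,39.5)→(2,34.5)  cross = 3.5·34.5 − 2·39.5 = 41.7500; (r_i+r_j)·cross = 5.5·41.7500 = 229.6250
edge 7: (2,34.5)→(1,17)  cross = 2·17 − 1·34.5 = -0.5000; (r_i+r_j)·cross = 3·-0.5000 = -1.5000
edge 8: (1,17)→(1,1.5)  cross = 1·1.5 − 1·17 = -15.5000; (r_i+r_j)·cross = 2·-15.5000 = -31.0000
Σcross = 1192.5000 → A = |Σcross|/2 = 596.2500 mm²
Σ(r_i+r_j)·cross = 33320.2500 → first moment M = |Σ|/6 = 5553.3750
R_c = M/A = 5553.3750/596.2500 = 9.3138 mm
θ = 107° = 1.867502 rad
V = θ·R_c·A = 1.867502·9.3138·596.2500 = 10370.941 mm³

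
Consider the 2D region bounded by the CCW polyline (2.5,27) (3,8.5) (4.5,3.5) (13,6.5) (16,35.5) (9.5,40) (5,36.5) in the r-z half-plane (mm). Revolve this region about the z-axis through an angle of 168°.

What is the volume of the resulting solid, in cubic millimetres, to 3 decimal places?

Volume = 9638.232 mm³

Profile (r,z), 7 vertices: (2.5,27) (3,8.5) (4.5,3.5) (13,6.5) (16,35.5) (9.5,40) (5,36.5)
edge 0: (2.5,27)→(3,8.5)  cross = 2.5·8.5 − 3·27 = -59.7500; (r_i+r_j)·cross = 5.5·-59.7500 = -328.6250
edge 1: (3,8.5)→(4.5,3.5)  cross = 3·3.5 − 4.5·8.5 = -27.7500; (r_i+r_j)·cross = 7.5·-27.7500 = -208.1250
edge 2: (4.5,3.5)→(13,6.5)  cross = 4.5·6.5 − 13·3.5 = -16.2500; (r_i+r_j)·cross = 17.5·-16.2500 = -284.3750
edge 3: (13,6.5)→(16,35.5)  cross = 13·35.5 − 16·6.5 = 357.5000; (r_i+r_j)·cross = 29·357.5000 = 10367.5000
edge 4: (16,35.5)→(9.5,40)  cross = 16·40 − 9.5·35.5 = 302.7500; (r_i+r_j)·cross = 25.5·302.7500 = 7720.1250
edge 5: (9.5,40)→(5,36.5)  cross = 9.5·36.5 − 5·40 = 146.7500; (r_i+r_j)·cross = 14.5·146.7500 = 2127.8750
edge 6: (5,36.5)→(2.5,27)  cross = 5·27 − 2.5·36.5 = 43.7500; (r_i+r_j)·cross = 7.5·43.7500 = 328.1250
Σcross = 747.0000 → A = |Σcross|/2 = 373.5000 mm²
Σ(r_i+r_j)·cross = 19722.5000 → first moment M = |Σ|/6 = 3287.0833
R_c = M/A = 3287.0833/373.5000 = 8.8008 mm
θ = 168° = 2.932153 rad
V = θ·R_c·A = 2.932153·8.8008·373.5000 = 9638.232 mm³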